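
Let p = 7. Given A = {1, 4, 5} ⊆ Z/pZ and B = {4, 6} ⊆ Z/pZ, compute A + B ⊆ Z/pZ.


Work in Z/7Z: reduce every sum a + b modulo 7.
Enumerate all 6 pairs:
a = 1: 1+4=5, 1+6=0
a = 4: 4+4=1, 4+6=3
a = 5: 5+4=2, 5+6=4
Distinct residues collected: {0, 1, 2, 3, 4, 5}
|A + B| = 6 (out of 7 total residues).

A + B = {0, 1, 2, 3, 4, 5}


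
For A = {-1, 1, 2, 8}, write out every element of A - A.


A - A = {a - a' : a, a' ∈ A}.
Compute a - a' for each ordered pair (a, a'):
a = -1: -1--1=0, -1-1=-2, -1-2=-3, -1-8=-9
a = 1: 1--1=2, 1-1=0, 1-2=-1, 1-8=-7
a = 2: 2--1=3, 2-1=1, 2-2=0, 2-8=-6
a = 8: 8--1=9, 8-1=7, 8-2=6, 8-8=0
Collecting distinct values (and noting 0 appears from a-a):
A - A = {-9, -7, -6, -3, -2, -1, 0, 1, 2, 3, 6, 7, 9}
|A - A| = 13

A - A = {-9, -7, -6, -3, -2, -1, 0, 1, 2, 3, 6, 7, 9}


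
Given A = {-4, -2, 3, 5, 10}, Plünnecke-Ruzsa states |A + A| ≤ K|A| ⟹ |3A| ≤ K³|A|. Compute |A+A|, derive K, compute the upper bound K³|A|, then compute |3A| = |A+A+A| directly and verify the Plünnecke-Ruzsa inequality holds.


|A| = 5.
Step 1: Compute A + A by enumerating all 25 pairs.
A + A = {-8, -6, -4, -1, 1, 3, 6, 8, 10, 13, 15, 20}, so |A + A| = 12.
Step 2: Doubling constant K = |A + A|/|A| = 12/5 = 12/5 ≈ 2.4000.
Step 3: Plünnecke-Ruzsa gives |3A| ≤ K³·|A| = (2.4000)³ · 5 ≈ 69.1200.
Step 4: Compute 3A = A + A + A directly by enumerating all triples (a,b,c) ∈ A³; |3A| = 22.
Step 5: Check 22 ≤ 69.1200? Yes ✓.

K = 12/5, Plünnecke-Ruzsa bound K³|A| ≈ 69.1200, |3A| = 22, inequality holds.


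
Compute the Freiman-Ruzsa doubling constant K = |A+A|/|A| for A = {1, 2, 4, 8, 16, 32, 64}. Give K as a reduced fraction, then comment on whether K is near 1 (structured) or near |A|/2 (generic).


|A| = 7.
Compute A + A by enumerating all 49 pairs.
A + A = {2, 3, 4, 5, 6, 8, 9, 10, 12, 16, 17, 18, 20, 24, 32, 33, 34, 36, 40, 48, 64, 65, 66, 68, 72, 80, 96, 128}, so |A + A| = 28.
K = |A + A| / |A| = 28/7 = 4/1 ≈ 4.0000.
Reference: AP of size 7 gives K = 13/7 ≈ 1.8571; a fully generic set of size 7 gives K ≈ 4.0000.

|A| = 7, |A + A| = 28, K = 28/7 = 4/1.


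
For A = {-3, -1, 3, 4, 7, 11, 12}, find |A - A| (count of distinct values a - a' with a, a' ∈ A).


A - A = {a - a' : a, a' ∈ A}; |A| = 7.
Bounds: 2|A|-1 ≤ |A - A| ≤ |A|² - |A| + 1, i.e. 13 ≤ |A - A| ≤ 43.
Note: 0 ∈ A - A always (from a - a). The set is symmetric: if d ∈ A - A then -d ∈ A - A.
Enumerate nonzero differences d = a - a' with a > a' (then include -d):
Positive differences: {1, 2, 3, 4, 5, 6, 7, 8, 9, 10, 12, 13, 14, 15}
Full difference set: {0} ∪ (positive diffs) ∪ (negative diffs).
|A - A| = 1 + 2·14 = 29 (matches direct enumeration: 29).

|A - A| = 29


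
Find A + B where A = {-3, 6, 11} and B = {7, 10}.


A + B = {a + b : a ∈ A, b ∈ B}.
Enumerate all |A|·|B| = 3·2 = 6 pairs (a, b) and collect distinct sums.
a = -3: -3+7=4, -3+10=7
a = 6: 6+7=13, 6+10=16
a = 11: 11+7=18, 11+10=21
Collecting distinct sums: A + B = {4, 7, 13, 16, 18, 21}
|A + B| = 6

A + B = {4, 7, 13, 16, 18, 21}


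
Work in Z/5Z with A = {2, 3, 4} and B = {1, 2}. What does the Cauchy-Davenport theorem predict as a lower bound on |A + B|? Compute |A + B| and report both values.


Cauchy-Davenport: |A + B| ≥ min(p, |A| + |B| - 1) for A, B nonempty in Z/pZ.
|A| = 3, |B| = 2, p = 5.
CD lower bound = min(5, 3 + 2 - 1) = min(5, 4) = 4.
Compute A + B mod 5 directly:
a = 2: 2+1=3, 2+2=4
a = 3: 3+1=4, 3+2=0
a = 4: 4+1=0, 4+2=1
A + B = {0, 1, 3, 4}, so |A + B| = 4.
Verify: 4 ≥ 4? Yes ✓.

CD lower bound = 4, actual |A + B| = 4.


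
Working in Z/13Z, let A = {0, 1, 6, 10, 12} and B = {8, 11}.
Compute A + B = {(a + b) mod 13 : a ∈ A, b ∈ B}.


Work in Z/13Z: reduce every sum a + b modulo 13.
Enumerate all 10 pairs:
a = 0: 0+8=8, 0+11=11
a = 1: 1+8=9, 1+11=12
a = 6: 6+8=1, 6+11=4
a = 10: 10+8=5, 10+11=8
a = 12: 12+8=7, 12+11=10
Distinct residues collected: {1, 4, 5, 7, 8, 9, 10, 11, 12}
|A + B| = 9 (out of 13 total residues).

A + B = {1, 4, 5, 7, 8, 9, 10, 11, 12}


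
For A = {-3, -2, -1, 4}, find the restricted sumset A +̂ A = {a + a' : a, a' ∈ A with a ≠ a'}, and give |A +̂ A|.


Restricted sumset: A +̂ A = {a + a' : a ∈ A, a' ∈ A, a ≠ a'}.
Equivalently, take A + A and drop any sum 2a that is achievable ONLY as a + a for a ∈ A (i.e. sums representable only with equal summands).
Enumerate pairs (a, a') with a < a' (symmetric, so each unordered pair gives one sum; this covers all a ≠ a'):
  -3 + -2 = -5
  -3 + -1 = -4
  -3 + 4 = 1
  -2 + -1 = -3
  -2 + 4 = 2
  -1 + 4 = 3
Collected distinct sums: {-5, -4, -3, 1, 2, 3}
|A +̂ A| = 6
(Reference bound: |A +̂ A| ≥ 2|A| - 3 for |A| ≥ 2, with |A| = 4 giving ≥ 5.)

|A +̂ A| = 6


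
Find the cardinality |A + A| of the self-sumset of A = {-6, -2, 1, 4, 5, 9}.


A + A = {a + a' : a, a' ∈ A}; |A| = 6.
General bounds: 2|A| - 1 ≤ |A + A| ≤ |A|(|A|+1)/2, i.e. 11 ≤ |A + A| ≤ 21.
Lower bound 2|A|-1 is attained iff A is an arithmetic progression.
Enumerate sums a + a' for a ≤ a' (symmetric, so this suffices):
a = -6: -6+-6=-12, -6+-2=-8, -6+1=-5, -6+4=-2, -6+5=-1, -6+9=3
a = -2: -2+-2=-4, -2+1=-1, -2+4=2, -2+5=3, -2+9=7
a = 1: 1+1=2, 1+4=5, 1+5=6, 1+9=10
a = 4: 4+4=8, 4+5=9, 4+9=13
a = 5: 5+5=10, 5+9=14
a = 9: 9+9=18
Distinct sums: {-12, -8, -5, -4, -2, -1, 2, 3, 5, 6, 7, 8, 9, 10, 13, 14, 18}
|A + A| = 17

|A + A| = 17


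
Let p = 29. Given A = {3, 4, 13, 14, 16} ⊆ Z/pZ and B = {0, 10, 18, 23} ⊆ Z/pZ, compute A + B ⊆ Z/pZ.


Work in Z/29Z: reduce every sum a + b modulo 29.
Enumerate all 20 pairs:
a = 3: 3+0=3, 3+10=13, 3+18=21, 3+23=26
a = 4: 4+0=4, 4+10=14, 4+18=22, 4+23=27
a = 13: 13+0=13, 13+10=23, 13+18=2, 13+23=7
a = 14: 14+0=14, 14+10=24, 14+18=3, 14+23=8
a = 16: 16+0=16, 16+10=26, 16+18=5, 16+23=10
Distinct residues collected: {2, 3, 4, 5, 7, 8, 10, 13, 14, 16, 21, 22, 23, 24, 26, 27}
|A + B| = 16 (out of 29 total residues).

A + B = {2, 3, 4, 5, 7, 8, 10, 13, 14, 16, 21, 22, 23, 24, 26, 27}


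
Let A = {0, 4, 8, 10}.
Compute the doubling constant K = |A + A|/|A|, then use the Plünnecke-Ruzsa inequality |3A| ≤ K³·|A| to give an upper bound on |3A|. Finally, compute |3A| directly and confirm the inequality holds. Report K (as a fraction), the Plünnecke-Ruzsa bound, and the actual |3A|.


|A| = 4.
Step 1: Compute A + A by enumerating all 16 pairs.
A + A = {0, 4, 8, 10, 12, 14, 16, 18, 20}, so |A + A| = 9.
Step 2: Doubling constant K = |A + A|/|A| = 9/4 = 9/4 ≈ 2.2500.
Step 3: Plünnecke-Ruzsa gives |3A| ≤ K³·|A| = (2.2500)³ · 4 ≈ 45.5625.
Step 4: Compute 3A = A + A + A directly by enumerating all triples (a,b,c) ∈ A³; |3A| = 14.
Step 5: Check 14 ≤ 45.5625? Yes ✓.

K = 9/4, Plünnecke-Ruzsa bound K³|A| ≈ 45.5625, |3A| = 14, inequality holds.


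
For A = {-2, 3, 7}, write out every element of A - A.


A - A = {a - a' : a, a' ∈ A}.
Compute a - a' for each ordered pair (a, a'):
a = -2: -2--2=0, -2-3=-5, -2-7=-9
a = 3: 3--2=5, 3-3=0, 3-7=-4
a = 7: 7--2=9, 7-3=4, 7-7=0
Collecting distinct values (and noting 0 appears from a-a):
A - A = {-9, -5, -4, 0, 4, 5, 9}
|A - A| = 7

A - A = {-9, -5, -4, 0, 4, 5, 9}


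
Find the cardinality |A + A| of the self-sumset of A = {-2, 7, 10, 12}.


A + A = {a + a' : a, a' ∈ A}; |A| = 4.
General bounds: 2|A| - 1 ≤ |A + A| ≤ |A|(|A|+1)/2, i.e. 7 ≤ |A + A| ≤ 10.
Lower bound 2|A|-1 is attained iff A is an arithmetic progression.
Enumerate sums a + a' for a ≤ a' (symmetric, so this suffices):
a = -2: -2+-2=-4, -2+7=5, -2+10=8, -2+12=10
a = 7: 7+7=14, 7+10=17, 7+12=19
a = 10: 10+10=20, 10+12=22
a = 12: 12+12=24
Distinct sums: {-4, 5, 8, 10, 14, 17, 19, 20, 22, 24}
|A + A| = 10

|A + A| = 10


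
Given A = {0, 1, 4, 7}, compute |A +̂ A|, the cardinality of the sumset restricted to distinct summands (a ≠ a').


Restricted sumset: A +̂ A = {a + a' : a ∈ A, a' ∈ A, a ≠ a'}.
Equivalently, take A + A and drop any sum 2a that is achievable ONLY as a + a for a ∈ A (i.e. sums representable only with equal summands).
Enumerate pairs (a, a') with a < a' (symmetric, so each unordered pair gives one sum; this covers all a ≠ a'):
  0 + 1 = 1
  0 + 4 = 4
  0 + 7 = 7
  1 + 4 = 5
  1 + 7 = 8
  4 + 7 = 11
Collected distinct sums: {1, 4, 5, 7, 8, 11}
|A +̂ A| = 6
(Reference bound: |A +̂ A| ≥ 2|A| - 3 for |A| ≥ 2, with |A| = 4 giving ≥ 5.)

|A +̂ A| = 6


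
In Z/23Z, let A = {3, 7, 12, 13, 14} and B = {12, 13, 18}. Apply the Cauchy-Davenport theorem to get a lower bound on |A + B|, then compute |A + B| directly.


Cauchy-Davenport: |A + B| ≥ min(p, |A| + |B| - 1) for A, B nonempty in Z/pZ.
|A| = 5, |B| = 3, p = 23.
CD lower bound = min(23, 5 + 3 - 1) = min(23, 7) = 7.
Compute A + B mod 23 directly:
a = 3: 3+12=15, 3+13=16, 3+18=21
a = 7: 7+12=19, 7+13=20, 7+18=2
a = 12: 12+12=1, 12+13=2, 12+18=7
a = 13: 13+12=2, 13+13=3, 13+18=8
a = 14: 14+12=3, 14+13=4, 14+18=9
A + B = {1, 2, 3, 4, 7, 8, 9, 15, 16, 19, 20, 21}, so |A + B| = 12.
Verify: 12 ≥ 7? Yes ✓.

CD lower bound = 7, actual |A + B| = 12.


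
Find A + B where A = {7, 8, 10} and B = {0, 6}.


A + B = {a + b : a ∈ A, b ∈ B}.
Enumerate all |A|·|B| = 3·2 = 6 pairs (a, b) and collect distinct sums.
a = 7: 7+0=7, 7+6=13
a = 8: 8+0=8, 8+6=14
a = 10: 10+0=10, 10+6=16
Collecting distinct sums: A + B = {7, 8, 10, 13, 14, 16}
|A + B| = 6

A + B = {7, 8, 10, 13, 14, 16}


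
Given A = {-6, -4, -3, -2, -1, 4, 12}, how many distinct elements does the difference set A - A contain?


A - A = {a - a' : a, a' ∈ A}; |A| = 7.
Bounds: 2|A|-1 ≤ |A - A| ≤ |A|² - |A| + 1, i.e. 13 ≤ |A - A| ≤ 43.
Note: 0 ∈ A - A always (from a - a). The set is symmetric: if d ∈ A - A then -d ∈ A - A.
Enumerate nonzero differences d = a - a' with a > a' (then include -d):
Positive differences: {1, 2, 3, 4, 5, 6, 7, 8, 10, 13, 14, 15, 16, 18}
Full difference set: {0} ∪ (positive diffs) ∪ (negative diffs).
|A - A| = 1 + 2·14 = 29 (matches direct enumeration: 29).

|A - A| = 29


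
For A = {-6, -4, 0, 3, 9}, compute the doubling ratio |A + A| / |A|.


|A| = 5.
Compute A + A by enumerating all 25 pairs.
A + A = {-12, -10, -8, -6, -4, -3, -1, 0, 3, 5, 6, 9, 12, 18}, so |A + A| = 14.
K = |A + A| / |A| = 14/5 (already in lowest terms) ≈ 2.8000.
Reference: AP of size 5 gives K = 9/5 ≈ 1.8000; a fully generic set of size 5 gives K ≈ 3.0000.

|A| = 5, |A + A| = 14, K = 14/5.


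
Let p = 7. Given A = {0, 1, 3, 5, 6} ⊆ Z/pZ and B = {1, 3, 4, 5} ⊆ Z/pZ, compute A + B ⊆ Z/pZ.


Work in Z/7Z: reduce every sum a + b modulo 7.
Enumerate all 20 pairs:
a = 0: 0+1=1, 0+3=3, 0+4=4, 0+5=5
a = 1: 1+1=2, 1+3=4, 1+4=5, 1+5=6
a = 3: 3+1=4, 3+3=6, 3+4=0, 3+5=1
a = 5: 5+1=6, 5+3=1, 5+4=2, 5+5=3
a = 6: 6+1=0, 6+3=2, 6+4=3, 6+5=4
Distinct residues collected: {0, 1, 2, 3, 4, 5, 6}
|A + B| = 7 (out of 7 total residues).

A + B = {0, 1, 2, 3, 4, 5, 6}


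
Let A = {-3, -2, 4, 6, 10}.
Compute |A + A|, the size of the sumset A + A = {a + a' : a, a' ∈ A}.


A + A = {a + a' : a, a' ∈ A}; |A| = 5.
General bounds: 2|A| - 1 ≤ |A + A| ≤ |A|(|A|+1)/2, i.e. 9 ≤ |A + A| ≤ 15.
Lower bound 2|A|-1 is attained iff A is an arithmetic progression.
Enumerate sums a + a' for a ≤ a' (symmetric, so this suffices):
a = -3: -3+-3=-6, -3+-2=-5, -3+4=1, -3+6=3, -3+10=7
a = -2: -2+-2=-4, -2+4=2, -2+6=4, -2+10=8
a = 4: 4+4=8, 4+6=10, 4+10=14
a = 6: 6+6=12, 6+10=16
a = 10: 10+10=20
Distinct sums: {-6, -5, -4, 1, 2, 3, 4, 7, 8, 10, 12, 14, 16, 20}
|A + A| = 14

|A + A| = 14


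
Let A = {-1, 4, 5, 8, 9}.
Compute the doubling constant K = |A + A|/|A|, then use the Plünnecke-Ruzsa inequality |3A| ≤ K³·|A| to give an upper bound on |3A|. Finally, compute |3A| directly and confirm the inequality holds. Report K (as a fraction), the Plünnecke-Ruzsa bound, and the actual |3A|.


|A| = 5.
Step 1: Compute A + A by enumerating all 25 pairs.
A + A = {-2, 3, 4, 7, 8, 9, 10, 12, 13, 14, 16, 17, 18}, so |A + A| = 13.
Step 2: Doubling constant K = |A + A|/|A| = 13/5 = 13/5 ≈ 2.6000.
Step 3: Plünnecke-Ruzsa gives |3A| ≤ K³·|A| = (2.6000)³ · 5 ≈ 87.8800.
Step 4: Compute 3A = A + A + A directly by enumerating all triples (a,b,c) ∈ A³; |3A| = 24.
Step 5: Check 24 ≤ 87.8800? Yes ✓.

K = 13/5, Plünnecke-Ruzsa bound K³|A| ≈ 87.8800, |3A| = 24, inequality holds.


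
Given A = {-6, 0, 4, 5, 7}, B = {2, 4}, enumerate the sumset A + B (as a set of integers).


A + B = {a + b : a ∈ A, b ∈ B}.
Enumerate all |A|·|B| = 5·2 = 10 pairs (a, b) and collect distinct sums.
a = -6: -6+2=-4, -6+4=-2
a = 0: 0+2=2, 0+4=4
a = 4: 4+2=6, 4+4=8
a = 5: 5+2=7, 5+4=9
a = 7: 7+2=9, 7+4=11
Collecting distinct sums: A + B = {-4, -2, 2, 4, 6, 7, 8, 9, 11}
|A + B| = 9

A + B = {-4, -2, 2, 4, 6, 7, 8, 9, 11}


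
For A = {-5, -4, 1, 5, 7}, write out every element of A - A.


A - A = {a - a' : a, a' ∈ A}.
Compute a - a' for each ordered pair (a, a'):
a = -5: -5--5=0, -5--4=-1, -5-1=-6, -5-5=-10, -5-7=-12
a = -4: -4--5=1, -4--4=0, -4-1=-5, -4-5=-9, -4-7=-11
a = 1: 1--5=6, 1--4=5, 1-1=0, 1-5=-4, 1-7=-6
a = 5: 5--5=10, 5--4=9, 5-1=4, 5-5=0, 5-7=-2
a = 7: 7--5=12, 7--4=11, 7-1=6, 7-5=2, 7-7=0
Collecting distinct values (and noting 0 appears from a-a):
A - A = {-12, -11, -10, -9, -6, -5, -4, -2, -1, 0, 1, 2, 4, 5, 6, 9, 10, 11, 12}
|A - A| = 19

A - A = {-12, -11, -10, -9, -6, -5, -4, -2, -1, 0, 1, 2, 4, 5, 6, 9, 10, 11, 12}


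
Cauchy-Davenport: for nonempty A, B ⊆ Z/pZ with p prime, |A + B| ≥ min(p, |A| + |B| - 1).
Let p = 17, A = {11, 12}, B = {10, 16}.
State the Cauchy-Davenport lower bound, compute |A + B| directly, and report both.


Cauchy-Davenport: |A + B| ≥ min(p, |A| + |B| - 1) for A, B nonempty in Z/pZ.
|A| = 2, |B| = 2, p = 17.
CD lower bound = min(17, 2 + 2 - 1) = min(17, 3) = 3.
Compute A + B mod 17 directly:
a = 11: 11+10=4, 11+16=10
a = 12: 12+10=5, 12+16=11
A + B = {4, 5, 10, 11}, so |A + B| = 4.
Verify: 4 ≥ 3? Yes ✓.

CD lower bound = 3, actual |A + B| = 4.


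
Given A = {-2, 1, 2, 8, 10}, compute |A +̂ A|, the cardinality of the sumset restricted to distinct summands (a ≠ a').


Restricted sumset: A +̂ A = {a + a' : a ∈ A, a' ∈ A, a ≠ a'}.
Equivalently, take A + A and drop any sum 2a that is achievable ONLY as a + a for a ∈ A (i.e. sums representable only with equal summands).
Enumerate pairs (a, a') with a < a' (symmetric, so each unordered pair gives one sum; this covers all a ≠ a'):
  -2 + 1 = -1
  -2 + 2 = 0
  -2 + 8 = 6
  -2 + 10 = 8
  1 + 2 = 3
  1 + 8 = 9
  1 + 10 = 11
  2 + 8 = 10
  2 + 10 = 12
  8 + 10 = 18
Collected distinct sums: {-1, 0, 3, 6, 8, 9, 10, 11, 12, 18}
|A +̂ A| = 10
(Reference bound: |A +̂ A| ≥ 2|A| - 3 for |A| ≥ 2, with |A| = 5 giving ≥ 7.)

|A +̂ A| = 10


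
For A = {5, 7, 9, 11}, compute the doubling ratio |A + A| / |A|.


|A| = 4.
Compute A + A by enumerating all 16 pairs.
A + A = {10, 12, 14, 16, 18, 20, 22}, so |A + A| = 7.
K = |A + A| / |A| = 7/4 (already in lowest terms) ≈ 1.7500.
Reference: AP of size 4 gives K = 7/4 ≈ 1.7500; a fully generic set of size 4 gives K ≈ 2.5000.

|A| = 4, |A + A| = 7, K = 7/4.


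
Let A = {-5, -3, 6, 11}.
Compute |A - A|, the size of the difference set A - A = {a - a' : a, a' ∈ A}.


A - A = {a - a' : a, a' ∈ A}; |A| = 4.
Bounds: 2|A|-1 ≤ |A - A| ≤ |A|² - |A| + 1, i.e. 7 ≤ |A - A| ≤ 13.
Note: 0 ∈ A - A always (from a - a). The set is symmetric: if d ∈ A - A then -d ∈ A - A.
Enumerate nonzero differences d = a - a' with a > a' (then include -d):
Positive differences: {2, 5, 9, 11, 14, 16}
Full difference set: {0} ∪ (positive diffs) ∪ (negative diffs).
|A - A| = 1 + 2·6 = 13 (matches direct enumeration: 13).

|A - A| = 13


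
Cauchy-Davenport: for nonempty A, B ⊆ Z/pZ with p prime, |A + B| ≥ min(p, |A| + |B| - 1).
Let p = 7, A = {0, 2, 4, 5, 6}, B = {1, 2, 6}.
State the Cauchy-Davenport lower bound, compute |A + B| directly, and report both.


Cauchy-Davenport: |A + B| ≥ min(p, |A| + |B| - 1) for A, B nonempty in Z/pZ.
|A| = 5, |B| = 3, p = 7.
CD lower bound = min(7, 5 + 3 - 1) = min(7, 7) = 7.
Compute A + B mod 7 directly:
a = 0: 0+1=1, 0+2=2, 0+6=6
a = 2: 2+1=3, 2+2=4, 2+6=1
a = 4: 4+1=5, 4+2=6, 4+6=3
a = 5: 5+1=6, 5+2=0, 5+6=4
a = 6: 6+1=0, 6+2=1, 6+6=5
A + B = {0, 1, 2, 3, 4, 5, 6}, so |A + B| = 7.
Verify: 7 ≥ 7? Yes ✓.

CD lower bound = 7, actual |A + B| = 7.


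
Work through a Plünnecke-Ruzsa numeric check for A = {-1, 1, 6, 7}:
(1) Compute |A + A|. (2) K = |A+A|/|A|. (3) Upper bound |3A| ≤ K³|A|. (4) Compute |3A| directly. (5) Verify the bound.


|A| = 4.
Step 1: Compute A + A by enumerating all 16 pairs.
A + A = {-2, 0, 2, 5, 6, 7, 8, 12, 13, 14}, so |A + A| = 10.
Step 2: Doubling constant K = |A + A|/|A| = 10/4 = 10/4 ≈ 2.5000.
Step 3: Plünnecke-Ruzsa gives |3A| ≤ K³·|A| = (2.5000)³ · 4 ≈ 62.5000.
Step 4: Compute 3A = A + A + A directly by enumerating all triples (a,b,c) ∈ A³; |3A| = 19.
Step 5: Check 19 ≤ 62.5000? Yes ✓.

K = 10/4, Plünnecke-Ruzsa bound K³|A| ≈ 62.5000, |3A| = 19, inequality holds.


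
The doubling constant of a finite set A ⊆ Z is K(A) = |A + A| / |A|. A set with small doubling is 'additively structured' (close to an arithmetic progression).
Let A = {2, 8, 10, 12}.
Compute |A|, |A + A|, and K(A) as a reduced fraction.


|A| = 4.
Compute A + A by enumerating all 16 pairs.
A + A = {4, 10, 12, 14, 16, 18, 20, 22, 24}, so |A + A| = 9.
K = |A + A| / |A| = 9/4 (already in lowest terms) ≈ 2.2500.
Reference: AP of size 4 gives K = 7/4 ≈ 1.7500; a fully generic set of size 4 gives K ≈ 2.5000.

|A| = 4, |A + A| = 9, K = 9/4.


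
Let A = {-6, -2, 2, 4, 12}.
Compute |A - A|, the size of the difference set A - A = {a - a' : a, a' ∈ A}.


A - A = {a - a' : a, a' ∈ A}; |A| = 5.
Bounds: 2|A|-1 ≤ |A - A| ≤ |A|² - |A| + 1, i.e. 9 ≤ |A - A| ≤ 21.
Note: 0 ∈ A - A always (from a - a). The set is symmetric: if d ∈ A - A then -d ∈ A - A.
Enumerate nonzero differences d = a - a' with a > a' (then include -d):
Positive differences: {2, 4, 6, 8, 10, 14, 18}
Full difference set: {0} ∪ (positive diffs) ∪ (negative diffs).
|A - A| = 1 + 2·7 = 15 (matches direct enumeration: 15).

|A - A| = 15


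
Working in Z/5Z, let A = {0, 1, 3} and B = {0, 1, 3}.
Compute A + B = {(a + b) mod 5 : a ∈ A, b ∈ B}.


Work in Z/5Z: reduce every sum a + b modulo 5.
Enumerate all 9 pairs:
a = 0: 0+0=0, 0+1=1, 0+3=3
a = 1: 1+0=1, 1+1=2, 1+3=4
a = 3: 3+0=3, 3+1=4, 3+3=1
Distinct residues collected: {0, 1, 2, 3, 4}
|A + B| = 5 (out of 5 total residues).

A + B = {0, 1, 2, 3, 4}


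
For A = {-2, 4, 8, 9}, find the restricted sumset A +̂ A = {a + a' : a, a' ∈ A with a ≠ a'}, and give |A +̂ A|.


Restricted sumset: A +̂ A = {a + a' : a ∈ A, a' ∈ A, a ≠ a'}.
Equivalently, take A + A and drop any sum 2a that is achievable ONLY as a + a for a ∈ A (i.e. sums representable only with equal summands).
Enumerate pairs (a, a') with a < a' (symmetric, so each unordered pair gives one sum; this covers all a ≠ a'):
  -2 + 4 = 2
  -2 + 8 = 6
  -2 + 9 = 7
  4 + 8 = 12
  4 + 9 = 13
  8 + 9 = 17
Collected distinct sums: {2, 6, 7, 12, 13, 17}
|A +̂ A| = 6
(Reference bound: |A +̂ A| ≥ 2|A| - 3 for |A| ≥ 2, with |A| = 4 giving ≥ 5.)

|A +̂ A| = 6


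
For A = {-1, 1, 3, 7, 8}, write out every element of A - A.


A - A = {a - a' : a, a' ∈ A}.
Compute a - a' for each ordered pair (a, a'):
a = -1: -1--1=0, -1-1=-2, -1-3=-4, -1-7=-8, -1-8=-9
a = 1: 1--1=2, 1-1=0, 1-3=-2, 1-7=-6, 1-8=-7
a = 3: 3--1=4, 3-1=2, 3-3=0, 3-7=-4, 3-8=-5
a = 7: 7--1=8, 7-1=6, 7-3=4, 7-7=0, 7-8=-1
a = 8: 8--1=9, 8-1=7, 8-3=5, 8-7=1, 8-8=0
Collecting distinct values (and noting 0 appears from a-a):
A - A = {-9, -8, -7, -6, -5, -4, -2, -1, 0, 1, 2, 4, 5, 6, 7, 8, 9}
|A - A| = 17

A - A = {-9, -8, -7, -6, -5, -4, -2, -1, 0, 1, 2, 4, 5, 6, 7, 8, 9}


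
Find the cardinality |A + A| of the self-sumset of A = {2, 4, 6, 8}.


A + A = {a + a' : a, a' ∈ A}; |A| = 4.
General bounds: 2|A| - 1 ≤ |A + A| ≤ |A|(|A|+1)/2, i.e. 7 ≤ |A + A| ≤ 10.
Lower bound 2|A|-1 is attained iff A is an arithmetic progression.
Enumerate sums a + a' for a ≤ a' (symmetric, so this suffices):
a = 2: 2+2=4, 2+4=6, 2+6=8, 2+8=10
a = 4: 4+4=8, 4+6=10, 4+8=12
a = 6: 6+6=12, 6+8=14
a = 8: 8+8=16
Distinct sums: {4, 6, 8, 10, 12, 14, 16}
|A + A| = 7

|A + A| = 7


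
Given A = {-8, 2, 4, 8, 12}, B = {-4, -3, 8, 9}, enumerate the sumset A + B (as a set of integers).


A + B = {a + b : a ∈ A, b ∈ B}.
Enumerate all |A|·|B| = 5·4 = 20 pairs (a, b) and collect distinct sums.
a = -8: -8+-4=-12, -8+-3=-11, -8+8=0, -8+9=1
a = 2: 2+-4=-2, 2+-3=-1, 2+8=10, 2+9=11
a = 4: 4+-4=0, 4+-3=1, 4+8=12, 4+9=13
a = 8: 8+-4=4, 8+-3=5, 8+8=16, 8+9=17
a = 12: 12+-4=8, 12+-3=9, 12+8=20, 12+9=21
Collecting distinct sums: A + B = {-12, -11, -2, -1, 0, 1, 4, 5, 8, 9, 10, 11, 12, 13, 16, 17, 20, 21}
|A + B| = 18

A + B = {-12, -11, -2, -1, 0, 1, 4, 5, 8, 9, 10, 11, 12, 13, 16, 17, 20, 21}


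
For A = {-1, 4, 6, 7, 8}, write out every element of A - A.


A - A = {a - a' : a, a' ∈ A}.
Compute a - a' for each ordered pair (a, a'):
a = -1: -1--1=0, -1-4=-5, -1-6=-7, -1-7=-8, -1-8=-9
a = 4: 4--1=5, 4-4=0, 4-6=-2, 4-7=-3, 4-8=-4
a = 6: 6--1=7, 6-4=2, 6-6=0, 6-7=-1, 6-8=-2
a = 7: 7--1=8, 7-4=3, 7-6=1, 7-7=0, 7-8=-1
a = 8: 8--1=9, 8-4=4, 8-6=2, 8-7=1, 8-8=0
Collecting distinct values (and noting 0 appears from a-a):
A - A = {-9, -8, -7, -5, -4, -3, -2, -1, 0, 1, 2, 3, 4, 5, 7, 8, 9}
|A - A| = 17

A - A = {-9, -8, -7, -5, -4, -3, -2, -1, 0, 1, 2, 3, 4, 5, 7, 8, 9}


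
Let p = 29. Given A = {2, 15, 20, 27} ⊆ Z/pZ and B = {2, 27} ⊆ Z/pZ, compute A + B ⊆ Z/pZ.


Work in Z/29Z: reduce every sum a + b modulo 29.
Enumerate all 8 pairs:
a = 2: 2+2=4, 2+27=0
a = 15: 15+2=17, 15+27=13
a = 20: 20+2=22, 20+27=18
a = 27: 27+2=0, 27+27=25
Distinct residues collected: {0, 4, 13, 17, 18, 22, 25}
|A + B| = 7 (out of 29 total residues).

A + B = {0, 4, 13, 17, 18, 22, 25}


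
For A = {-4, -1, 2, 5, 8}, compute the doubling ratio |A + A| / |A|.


|A| = 5.
Compute A + A by enumerating all 25 pairs.
A + A = {-8, -5, -2, 1, 4, 7, 10, 13, 16}, so |A + A| = 9.
K = |A + A| / |A| = 9/5 (already in lowest terms) ≈ 1.8000.
Reference: AP of size 5 gives K = 9/5 ≈ 1.8000; a fully generic set of size 5 gives K ≈ 3.0000.

|A| = 5, |A + A| = 9, K = 9/5.


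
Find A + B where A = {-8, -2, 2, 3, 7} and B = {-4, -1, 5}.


A + B = {a + b : a ∈ A, b ∈ B}.
Enumerate all |A|·|B| = 5·3 = 15 pairs (a, b) and collect distinct sums.
a = -8: -8+-4=-12, -8+-1=-9, -8+5=-3
a = -2: -2+-4=-6, -2+-1=-3, -2+5=3
a = 2: 2+-4=-2, 2+-1=1, 2+5=7
a = 3: 3+-4=-1, 3+-1=2, 3+5=8
a = 7: 7+-4=3, 7+-1=6, 7+5=12
Collecting distinct sums: A + B = {-12, -9, -6, -3, -2, -1, 1, 2, 3, 6, 7, 8, 12}
|A + B| = 13

A + B = {-12, -9, -6, -3, -2, -1, 1, 2, 3, 6, 7, 8, 12}


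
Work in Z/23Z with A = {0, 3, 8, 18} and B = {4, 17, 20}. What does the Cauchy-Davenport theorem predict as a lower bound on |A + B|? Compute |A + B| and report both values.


Cauchy-Davenport: |A + B| ≥ min(p, |A| + |B| - 1) for A, B nonempty in Z/pZ.
|A| = 4, |B| = 3, p = 23.
CD lower bound = min(23, 4 + 3 - 1) = min(23, 6) = 6.
Compute A + B mod 23 directly:
a = 0: 0+4=4, 0+17=17, 0+20=20
a = 3: 3+4=7, 3+17=20, 3+20=0
a = 8: 8+4=12, 8+17=2, 8+20=5
a = 18: 18+4=22, 18+17=12, 18+20=15
A + B = {0, 2, 4, 5, 7, 12, 15, 17, 20, 22}, so |A + B| = 10.
Verify: 10 ≥ 6? Yes ✓.

CD lower bound = 6, actual |A + B| = 10.


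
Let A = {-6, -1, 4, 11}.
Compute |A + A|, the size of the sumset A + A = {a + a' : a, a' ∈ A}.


A + A = {a + a' : a, a' ∈ A}; |A| = 4.
General bounds: 2|A| - 1 ≤ |A + A| ≤ |A|(|A|+1)/2, i.e. 7 ≤ |A + A| ≤ 10.
Lower bound 2|A|-1 is attained iff A is an arithmetic progression.
Enumerate sums a + a' for a ≤ a' (symmetric, so this suffices):
a = -6: -6+-6=-12, -6+-1=-7, -6+4=-2, -6+11=5
a = -1: -1+-1=-2, -1+4=3, -1+11=10
a = 4: 4+4=8, 4+11=15
a = 11: 11+11=22
Distinct sums: {-12, -7, -2, 3, 5, 8, 10, 15, 22}
|A + A| = 9

|A + A| = 9


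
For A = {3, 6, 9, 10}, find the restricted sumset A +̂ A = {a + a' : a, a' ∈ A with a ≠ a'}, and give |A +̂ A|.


Restricted sumset: A +̂ A = {a + a' : a ∈ A, a' ∈ A, a ≠ a'}.
Equivalently, take A + A and drop any sum 2a that is achievable ONLY as a + a for a ∈ A (i.e. sums representable only with equal summands).
Enumerate pairs (a, a') with a < a' (symmetric, so each unordered pair gives one sum; this covers all a ≠ a'):
  3 + 6 = 9
  3 + 9 = 12
  3 + 10 = 13
  6 + 9 = 15
  6 + 10 = 16
  9 + 10 = 19
Collected distinct sums: {9, 12, 13, 15, 16, 19}
|A +̂ A| = 6
(Reference bound: |A +̂ A| ≥ 2|A| - 3 for |A| ≥ 2, with |A| = 4 giving ≥ 5.)

|A +̂ A| = 6


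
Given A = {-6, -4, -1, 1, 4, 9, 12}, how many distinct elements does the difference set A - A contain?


A - A = {a - a' : a, a' ∈ A}; |A| = 7.
Bounds: 2|A|-1 ≤ |A - A| ≤ |A|² - |A| + 1, i.e. 13 ≤ |A - A| ≤ 43.
Note: 0 ∈ A - A always (from a - a). The set is symmetric: if d ∈ A - A then -d ∈ A - A.
Enumerate nonzero differences d = a - a' with a > a' (then include -d):
Positive differences: {2, 3, 5, 7, 8, 10, 11, 13, 15, 16, 18}
Full difference set: {0} ∪ (positive diffs) ∪ (negative diffs).
|A - A| = 1 + 2·11 = 23 (matches direct enumeration: 23).

|A - A| = 23


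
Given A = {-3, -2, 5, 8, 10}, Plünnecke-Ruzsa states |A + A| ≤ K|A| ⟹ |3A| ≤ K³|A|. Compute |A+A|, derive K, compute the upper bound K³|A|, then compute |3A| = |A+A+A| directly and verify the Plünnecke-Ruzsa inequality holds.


|A| = 5.
Step 1: Compute A + A by enumerating all 25 pairs.
A + A = {-6, -5, -4, 2, 3, 5, 6, 7, 8, 10, 13, 15, 16, 18, 20}, so |A + A| = 15.
Step 2: Doubling constant K = |A + A|/|A| = 15/5 = 15/5 ≈ 3.0000.
Step 3: Plünnecke-Ruzsa gives |3A| ≤ K³·|A| = (3.0000)³ · 5 ≈ 135.0000.
Step 4: Compute 3A = A + A + A directly by enumerating all triples (a,b,c) ∈ A³; |3A| = 31.
Step 5: Check 31 ≤ 135.0000? Yes ✓.

K = 15/5, Plünnecke-Ruzsa bound K³|A| ≈ 135.0000, |3A| = 31, inequality holds.


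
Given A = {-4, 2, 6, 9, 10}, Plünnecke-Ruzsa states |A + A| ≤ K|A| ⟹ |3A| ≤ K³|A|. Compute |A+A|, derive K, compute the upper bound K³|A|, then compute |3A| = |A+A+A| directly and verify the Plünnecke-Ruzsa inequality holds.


|A| = 5.
Step 1: Compute A + A by enumerating all 25 pairs.
A + A = {-8, -2, 2, 4, 5, 6, 8, 11, 12, 15, 16, 18, 19, 20}, so |A + A| = 14.
Step 2: Doubling constant K = |A + A|/|A| = 14/5 = 14/5 ≈ 2.8000.
Step 3: Plünnecke-Ruzsa gives |3A| ≤ K³·|A| = (2.8000)³ · 5 ≈ 109.7600.
Step 4: Compute 3A = A + A + A directly by enumerating all triples (a,b,c) ∈ A³; |3A| = 29.
Step 5: Check 29 ≤ 109.7600? Yes ✓.

K = 14/5, Plünnecke-Ruzsa bound K³|A| ≈ 109.7600, |3A| = 29, inequality holds.


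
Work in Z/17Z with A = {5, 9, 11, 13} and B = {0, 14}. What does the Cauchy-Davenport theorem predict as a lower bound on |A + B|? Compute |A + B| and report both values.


Cauchy-Davenport: |A + B| ≥ min(p, |A| + |B| - 1) for A, B nonempty in Z/pZ.
|A| = 4, |B| = 2, p = 17.
CD lower bound = min(17, 4 + 2 - 1) = min(17, 5) = 5.
Compute A + B mod 17 directly:
a = 5: 5+0=5, 5+14=2
a = 9: 9+0=9, 9+14=6
a = 11: 11+0=11, 11+14=8
a = 13: 13+0=13, 13+14=10
A + B = {2, 5, 6, 8, 9, 10, 11, 13}, so |A + B| = 8.
Verify: 8 ≥ 5? Yes ✓.

CD lower bound = 5, actual |A + B| = 8.


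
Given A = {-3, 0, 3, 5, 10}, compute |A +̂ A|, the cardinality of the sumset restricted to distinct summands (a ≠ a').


Restricted sumset: A +̂ A = {a + a' : a ∈ A, a' ∈ A, a ≠ a'}.
Equivalently, take A + A and drop any sum 2a that is achievable ONLY as a + a for a ∈ A (i.e. sums representable only with equal summands).
Enumerate pairs (a, a') with a < a' (symmetric, so each unordered pair gives one sum; this covers all a ≠ a'):
  -3 + 0 = -3
  -3 + 3 = 0
  -3 + 5 = 2
  -3 + 10 = 7
  0 + 3 = 3
  0 + 5 = 5
  0 + 10 = 10
  3 + 5 = 8
  3 + 10 = 13
  5 + 10 = 15
Collected distinct sums: {-3, 0, 2, 3, 5, 7, 8, 10, 13, 15}
|A +̂ A| = 10
(Reference bound: |A +̂ A| ≥ 2|A| - 3 for |A| ≥ 2, with |A| = 5 giving ≥ 7.)

|A +̂ A| = 10


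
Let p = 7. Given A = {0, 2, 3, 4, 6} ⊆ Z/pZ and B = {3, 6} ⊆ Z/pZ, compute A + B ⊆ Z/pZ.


Work in Z/7Z: reduce every sum a + b modulo 7.
Enumerate all 10 pairs:
a = 0: 0+3=3, 0+6=6
a = 2: 2+3=5, 2+6=1
a = 3: 3+3=6, 3+6=2
a = 4: 4+3=0, 4+6=3
a = 6: 6+3=2, 6+6=5
Distinct residues collected: {0, 1, 2, 3, 5, 6}
|A + B| = 6 (out of 7 total residues).

A + B = {0, 1, 2, 3, 5, 6}


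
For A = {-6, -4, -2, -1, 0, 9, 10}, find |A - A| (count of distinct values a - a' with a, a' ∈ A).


A - A = {a - a' : a, a' ∈ A}; |A| = 7.
Bounds: 2|A|-1 ≤ |A - A| ≤ |A|² - |A| + 1, i.e. 13 ≤ |A - A| ≤ 43.
Note: 0 ∈ A - A always (from a - a). The set is symmetric: if d ∈ A - A then -d ∈ A - A.
Enumerate nonzero differences d = a - a' with a > a' (then include -d):
Positive differences: {1, 2, 3, 4, 5, 6, 9, 10, 11, 12, 13, 14, 15, 16}
Full difference set: {0} ∪ (positive diffs) ∪ (negative diffs).
|A - A| = 1 + 2·14 = 29 (matches direct enumeration: 29).

|A - A| = 29


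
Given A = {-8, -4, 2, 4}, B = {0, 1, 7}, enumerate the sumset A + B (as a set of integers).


A + B = {a + b : a ∈ A, b ∈ B}.
Enumerate all |A|·|B| = 4·3 = 12 pairs (a, b) and collect distinct sums.
a = -8: -8+0=-8, -8+1=-7, -8+7=-1
a = -4: -4+0=-4, -4+1=-3, -4+7=3
a = 2: 2+0=2, 2+1=3, 2+7=9
a = 4: 4+0=4, 4+1=5, 4+7=11
Collecting distinct sums: A + B = {-8, -7, -4, -3, -1, 2, 3, 4, 5, 9, 11}
|A + B| = 11

A + B = {-8, -7, -4, -3, -1, 2, 3, 4, 5, 9, 11}


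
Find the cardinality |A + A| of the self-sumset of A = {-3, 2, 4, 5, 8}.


A + A = {a + a' : a, a' ∈ A}; |A| = 5.
General bounds: 2|A| - 1 ≤ |A + A| ≤ |A|(|A|+1)/2, i.e. 9 ≤ |A + A| ≤ 15.
Lower bound 2|A|-1 is attained iff A is an arithmetic progression.
Enumerate sums a + a' for a ≤ a' (symmetric, so this suffices):
a = -3: -3+-3=-6, -3+2=-1, -3+4=1, -3+5=2, -3+8=5
a = 2: 2+2=4, 2+4=6, 2+5=7, 2+8=10
a = 4: 4+4=8, 4+5=9, 4+8=12
a = 5: 5+5=10, 5+8=13
a = 8: 8+8=16
Distinct sums: {-6, -1, 1, 2, 4, 5, 6, 7, 8, 9, 10, 12, 13, 16}
|A + A| = 14

|A + A| = 14


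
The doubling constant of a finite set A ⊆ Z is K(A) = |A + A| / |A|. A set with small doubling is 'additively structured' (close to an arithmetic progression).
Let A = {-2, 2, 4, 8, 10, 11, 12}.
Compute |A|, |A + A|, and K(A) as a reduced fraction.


|A| = 7.
Compute A + A by enumerating all 49 pairs.
A + A = {-4, 0, 2, 4, 6, 8, 9, 10, 12, 13, 14, 15, 16, 18, 19, 20, 21, 22, 23, 24}, so |A + A| = 20.
K = |A + A| / |A| = 20/7 (already in lowest terms) ≈ 2.8571.
Reference: AP of size 7 gives K = 13/7 ≈ 1.8571; a fully generic set of size 7 gives K ≈ 4.0000.

|A| = 7, |A + A| = 20, K = 20/7.


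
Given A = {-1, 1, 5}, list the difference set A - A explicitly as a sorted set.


A - A = {a - a' : a, a' ∈ A}.
Compute a - a' for each ordered pair (a, a'):
a = -1: -1--1=0, -1-1=-2, -1-5=-6
a = 1: 1--1=2, 1-1=0, 1-5=-4
a = 5: 5--1=6, 5-1=4, 5-5=0
Collecting distinct values (and noting 0 appears from a-a):
A - A = {-6, -4, -2, 0, 2, 4, 6}
|A - A| = 7

A - A = {-6, -4, -2, 0, 2, 4, 6}


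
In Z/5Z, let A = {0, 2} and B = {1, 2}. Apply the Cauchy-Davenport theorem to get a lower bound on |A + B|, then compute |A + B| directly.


Cauchy-Davenport: |A + B| ≥ min(p, |A| + |B| - 1) for A, B nonempty in Z/pZ.
|A| = 2, |B| = 2, p = 5.
CD lower bound = min(5, 2 + 2 - 1) = min(5, 3) = 3.
Compute A + B mod 5 directly:
a = 0: 0+1=1, 0+2=2
a = 2: 2+1=3, 2+2=4
A + B = {1, 2, 3, 4}, so |A + B| = 4.
Verify: 4 ≥ 3? Yes ✓.

CD lower bound = 3, actual |A + B| = 4.


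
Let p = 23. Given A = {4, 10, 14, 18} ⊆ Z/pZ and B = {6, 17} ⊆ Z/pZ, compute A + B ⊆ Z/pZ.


Work in Z/23Z: reduce every sum a + b modulo 23.
Enumerate all 8 pairs:
a = 4: 4+6=10, 4+17=21
a = 10: 10+6=16, 10+17=4
a = 14: 14+6=20, 14+17=8
a = 18: 18+6=1, 18+17=12
Distinct residues collected: {1, 4, 8, 10, 12, 16, 20, 21}
|A + B| = 8 (out of 23 total residues).

A + B = {1, 4, 8, 10, 12, 16, 20, 21}


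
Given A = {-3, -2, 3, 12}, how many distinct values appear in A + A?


A + A = {a + a' : a, a' ∈ A}; |A| = 4.
General bounds: 2|A| - 1 ≤ |A + A| ≤ |A|(|A|+1)/2, i.e. 7 ≤ |A + A| ≤ 10.
Lower bound 2|A|-1 is attained iff A is an arithmetic progression.
Enumerate sums a + a' for a ≤ a' (symmetric, so this suffices):
a = -3: -3+-3=-6, -3+-2=-5, -3+3=0, -3+12=9
a = -2: -2+-2=-4, -2+3=1, -2+12=10
a = 3: 3+3=6, 3+12=15
a = 12: 12+12=24
Distinct sums: {-6, -5, -4, 0, 1, 6, 9, 10, 15, 24}
|A + A| = 10

|A + A| = 10


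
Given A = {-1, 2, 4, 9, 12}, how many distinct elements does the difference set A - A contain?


A - A = {a - a' : a, a' ∈ A}; |A| = 5.
Bounds: 2|A|-1 ≤ |A - A| ≤ |A|² - |A| + 1, i.e. 9 ≤ |A - A| ≤ 21.
Note: 0 ∈ A - A always (from a - a). The set is symmetric: if d ∈ A - A then -d ∈ A - A.
Enumerate nonzero differences d = a - a' with a > a' (then include -d):
Positive differences: {2, 3, 5, 7, 8, 10, 13}
Full difference set: {0} ∪ (positive diffs) ∪ (negative diffs).
|A - A| = 1 + 2·7 = 15 (matches direct enumeration: 15).

|A - A| = 15


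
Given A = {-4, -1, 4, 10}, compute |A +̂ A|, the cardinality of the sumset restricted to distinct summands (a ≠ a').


Restricted sumset: A +̂ A = {a + a' : a ∈ A, a' ∈ A, a ≠ a'}.
Equivalently, take A + A and drop any sum 2a that is achievable ONLY as a + a for a ∈ A (i.e. sums representable only with equal summands).
Enumerate pairs (a, a') with a < a' (symmetric, so each unordered pair gives one sum; this covers all a ≠ a'):
  -4 + -1 = -5
  -4 + 4 = 0
  -4 + 10 = 6
  -1 + 4 = 3
  -1 + 10 = 9
  4 + 10 = 14
Collected distinct sums: {-5, 0, 3, 6, 9, 14}
|A +̂ A| = 6
(Reference bound: |A +̂ A| ≥ 2|A| - 3 for |A| ≥ 2, with |A| = 4 giving ≥ 5.)

|A +̂ A| = 6


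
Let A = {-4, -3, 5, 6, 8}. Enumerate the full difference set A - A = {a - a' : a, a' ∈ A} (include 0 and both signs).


A - A = {a - a' : a, a' ∈ A}.
Compute a - a' for each ordered pair (a, a'):
a = -4: -4--4=0, -4--3=-1, -4-5=-9, -4-6=-10, -4-8=-12
a = -3: -3--4=1, -3--3=0, -3-5=-8, -3-6=-9, -3-8=-11
a = 5: 5--4=9, 5--3=8, 5-5=0, 5-6=-1, 5-8=-3
a = 6: 6--4=10, 6--3=9, 6-5=1, 6-6=0, 6-8=-2
a = 8: 8--4=12, 8--3=11, 8-5=3, 8-6=2, 8-8=0
Collecting distinct values (and noting 0 appears from a-a):
A - A = {-12, -11, -10, -9, -8, -3, -2, -1, 0, 1, 2, 3, 8, 9, 10, 11, 12}
|A - A| = 17

A - A = {-12, -11, -10, -9, -8, -3, -2, -1, 0, 1, 2, 3, 8, 9, 10, 11, 12}


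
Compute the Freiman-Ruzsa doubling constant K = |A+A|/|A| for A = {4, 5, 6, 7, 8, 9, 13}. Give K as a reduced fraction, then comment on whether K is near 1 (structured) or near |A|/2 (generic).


|A| = 7.
Compute A + A by enumerating all 49 pairs.
A + A = {8, 9, 10, 11, 12, 13, 14, 15, 16, 17, 18, 19, 20, 21, 22, 26}, so |A + A| = 16.
K = |A + A| / |A| = 16/7 (already in lowest terms) ≈ 2.2857.
Reference: AP of size 7 gives K = 13/7 ≈ 1.8571; a fully generic set of size 7 gives K ≈ 4.0000.

|A| = 7, |A + A| = 16, K = 16/7.


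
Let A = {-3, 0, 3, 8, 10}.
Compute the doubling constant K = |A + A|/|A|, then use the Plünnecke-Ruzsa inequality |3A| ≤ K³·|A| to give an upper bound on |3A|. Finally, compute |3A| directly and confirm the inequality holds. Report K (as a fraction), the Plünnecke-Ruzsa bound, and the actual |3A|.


|A| = 5.
Step 1: Compute A + A by enumerating all 25 pairs.
A + A = {-6, -3, 0, 3, 5, 6, 7, 8, 10, 11, 13, 16, 18, 20}, so |A + A| = 14.
Step 2: Doubling constant K = |A + A|/|A| = 14/5 = 14/5 ≈ 2.8000.
Step 3: Plünnecke-Ruzsa gives |3A| ≤ K³·|A| = (2.8000)³ · 5 ≈ 109.7600.
Step 4: Compute 3A = A + A + A directly by enumerating all triples (a,b,c) ∈ A³; |3A| = 28.
Step 5: Check 28 ≤ 109.7600? Yes ✓.

K = 14/5, Plünnecke-Ruzsa bound K³|A| ≈ 109.7600, |3A| = 28, inequality holds.


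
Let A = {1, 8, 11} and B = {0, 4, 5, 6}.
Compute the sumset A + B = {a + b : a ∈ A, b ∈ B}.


A + B = {a + b : a ∈ A, b ∈ B}.
Enumerate all |A|·|B| = 3·4 = 12 pairs (a, b) and collect distinct sums.
a = 1: 1+0=1, 1+4=5, 1+5=6, 1+6=7
a = 8: 8+0=8, 8+4=12, 8+5=13, 8+6=14
a = 11: 11+0=11, 11+4=15, 11+5=16, 11+6=17
Collecting distinct sums: A + B = {1, 5, 6, 7, 8, 11, 12, 13, 14, 15, 16, 17}
|A + B| = 12

A + B = {1, 5, 6, 7, 8, 11, 12, 13, 14, 15, 16, 17}


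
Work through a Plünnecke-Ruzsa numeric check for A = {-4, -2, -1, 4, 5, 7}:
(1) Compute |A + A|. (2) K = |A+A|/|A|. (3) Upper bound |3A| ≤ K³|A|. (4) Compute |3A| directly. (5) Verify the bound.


|A| = 6.
Step 1: Compute A + A by enumerating all 36 pairs.
A + A = {-8, -6, -5, -4, -3, -2, 0, 1, 2, 3, 4, 5, 6, 8, 9, 10, 11, 12, 14}, so |A + A| = 19.
Step 2: Doubling constant K = |A + A|/|A| = 19/6 = 19/6 ≈ 3.1667.
Step 3: Plünnecke-Ruzsa gives |3A| ≤ K³·|A| = (3.1667)³ · 6 ≈ 190.5278.
Step 4: Compute 3A = A + A + A directly by enumerating all triples (a,b,c) ∈ A³; |3A| = 32.
Step 5: Check 32 ≤ 190.5278? Yes ✓.

K = 19/6, Plünnecke-Ruzsa bound K³|A| ≈ 190.5278, |3A| = 32, inequality holds.


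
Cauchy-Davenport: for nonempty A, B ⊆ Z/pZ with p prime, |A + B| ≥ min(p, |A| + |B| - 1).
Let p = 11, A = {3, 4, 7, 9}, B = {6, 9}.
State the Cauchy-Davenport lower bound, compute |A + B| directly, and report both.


Cauchy-Davenport: |A + B| ≥ min(p, |A| + |B| - 1) for A, B nonempty in Z/pZ.
|A| = 4, |B| = 2, p = 11.
CD lower bound = min(11, 4 + 2 - 1) = min(11, 5) = 5.
Compute A + B mod 11 directly:
a = 3: 3+6=9, 3+9=1
a = 4: 4+6=10, 4+9=2
a = 7: 7+6=2, 7+9=5
a = 9: 9+6=4, 9+9=7
A + B = {1, 2, 4, 5, 7, 9, 10}, so |A + B| = 7.
Verify: 7 ≥ 5? Yes ✓.

CD lower bound = 5, actual |A + B| = 7.


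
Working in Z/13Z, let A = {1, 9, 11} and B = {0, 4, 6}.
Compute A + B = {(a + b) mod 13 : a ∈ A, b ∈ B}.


Work in Z/13Z: reduce every sum a + b modulo 13.
Enumerate all 9 pairs:
a = 1: 1+0=1, 1+4=5, 1+6=7
a = 9: 9+0=9, 9+4=0, 9+6=2
a = 11: 11+0=11, 11+4=2, 11+6=4
Distinct residues collected: {0, 1, 2, 4, 5, 7, 9, 11}
|A + B| = 8 (out of 13 total residues).

A + B = {0, 1, 2, 4, 5, 7, 9, 11}


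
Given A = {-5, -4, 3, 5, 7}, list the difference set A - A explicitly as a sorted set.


A - A = {a - a' : a, a' ∈ A}.
Compute a - a' for each ordered pair (a, a'):
a = -5: -5--5=0, -5--4=-1, -5-3=-8, -5-5=-10, -5-7=-12
a = -4: -4--5=1, -4--4=0, -4-3=-7, -4-5=-9, -4-7=-11
a = 3: 3--5=8, 3--4=7, 3-3=0, 3-5=-2, 3-7=-4
a = 5: 5--5=10, 5--4=9, 5-3=2, 5-5=0, 5-7=-2
a = 7: 7--5=12, 7--4=11, 7-3=4, 7-5=2, 7-7=0
Collecting distinct values (and noting 0 appears from a-a):
A - A = {-12, -11, -10, -9, -8, -7, -4, -2, -1, 0, 1, 2, 4, 7, 8, 9, 10, 11, 12}
|A - A| = 19

A - A = {-12, -11, -10, -9, -8, -7, -4, -2, -1, 0, 1, 2, 4, 7, 8, 9, 10, 11, 12}


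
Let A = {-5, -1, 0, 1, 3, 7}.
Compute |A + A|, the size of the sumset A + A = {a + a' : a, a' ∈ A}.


A + A = {a + a' : a, a' ∈ A}; |A| = 6.
General bounds: 2|A| - 1 ≤ |A + A| ≤ |A|(|A|+1)/2, i.e. 11 ≤ |A + A| ≤ 21.
Lower bound 2|A|-1 is attained iff A is an arithmetic progression.
Enumerate sums a + a' for a ≤ a' (symmetric, so this suffices):
a = -5: -5+-5=-10, -5+-1=-6, -5+0=-5, -5+1=-4, -5+3=-2, -5+7=2
a = -1: -1+-1=-2, -1+0=-1, -1+1=0, -1+3=2, -1+7=6
a = 0: 0+0=0, 0+1=1, 0+3=3, 0+7=7
a = 1: 1+1=2, 1+3=4, 1+7=8
a = 3: 3+3=6, 3+7=10
a = 7: 7+7=14
Distinct sums: {-10, -6, -5, -4, -2, -1, 0, 1, 2, 3, 4, 6, 7, 8, 10, 14}
|A + A| = 16

|A + A| = 16


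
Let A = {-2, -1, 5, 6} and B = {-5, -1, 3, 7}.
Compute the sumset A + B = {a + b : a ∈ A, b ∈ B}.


A + B = {a + b : a ∈ A, b ∈ B}.
Enumerate all |A|·|B| = 4·4 = 16 pairs (a, b) and collect distinct sums.
a = -2: -2+-5=-7, -2+-1=-3, -2+3=1, -2+7=5
a = -1: -1+-5=-6, -1+-1=-2, -1+3=2, -1+7=6
a = 5: 5+-5=0, 5+-1=4, 5+3=8, 5+7=12
a = 6: 6+-5=1, 6+-1=5, 6+3=9, 6+7=13
Collecting distinct sums: A + B = {-7, -6, -3, -2, 0, 1, 2, 4, 5, 6, 8, 9, 12, 13}
|A + B| = 14

A + B = {-7, -6, -3, -2, 0, 1, 2, 4, 5, 6, 8, 9, 12, 13}


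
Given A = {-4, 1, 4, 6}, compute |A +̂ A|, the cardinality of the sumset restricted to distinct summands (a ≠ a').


Restricted sumset: A +̂ A = {a + a' : a ∈ A, a' ∈ A, a ≠ a'}.
Equivalently, take A + A and drop any sum 2a that is achievable ONLY as a + a for a ∈ A (i.e. sums representable only with equal summands).
Enumerate pairs (a, a') with a < a' (symmetric, so each unordered pair gives one sum; this covers all a ≠ a'):
  -4 + 1 = -3
  -4 + 4 = 0
  -4 + 6 = 2
  1 + 4 = 5
  1 + 6 = 7
  4 + 6 = 10
Collected distinct sums: {-3, 0, 2, 5, 7, 10}
|A +̂ A| = 6
(Reference bound: |A +̂ A| ≥ 2|A| - 3 for |A| ≥ 2, with |A| = 4 giving ≥ 5.)

|A +̂ A| = 6
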